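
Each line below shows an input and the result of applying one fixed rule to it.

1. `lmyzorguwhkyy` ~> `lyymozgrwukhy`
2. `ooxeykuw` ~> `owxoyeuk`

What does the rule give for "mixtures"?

msxiuter

Looking at the pairs, the operation is to move the last character to the front, then swap each adjacent pair of characters (1↔2, 3↔4, ...).
For "mixtures" the result is "msxiuter".
(Check on "ooxeykuw": → "wooxeyku" → "owxoyeuk" ✓)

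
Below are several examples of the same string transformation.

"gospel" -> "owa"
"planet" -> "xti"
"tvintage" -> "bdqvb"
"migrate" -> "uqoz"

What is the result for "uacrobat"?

cikzw

Looking at the pairs, the operation is to shift every letter 8 places forward in the alphabet (wrapping around), then delete the last 3 characters.
Applying both steps to "uacrobat": "cikzwjib", then "cikzw".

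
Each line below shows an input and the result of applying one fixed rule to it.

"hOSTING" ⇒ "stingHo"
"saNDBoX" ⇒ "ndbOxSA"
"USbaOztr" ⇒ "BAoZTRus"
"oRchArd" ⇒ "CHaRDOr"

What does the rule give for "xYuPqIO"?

UpQioXy

Each output is the input with this applied: flip the case of every letter, then move the first 2 characters to the end (rotate left by 2).
Working it through for "xYuPqIO": intermediate "XyUpQio", final "UpQioXy".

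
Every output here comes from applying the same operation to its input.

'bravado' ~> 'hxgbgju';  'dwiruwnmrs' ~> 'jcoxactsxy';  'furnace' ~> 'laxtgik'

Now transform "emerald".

kskxgrj

Looking at the pairs, the operation is to shift every letter 6 places forward in the alphabet (wrapping around).
"emerald" → "kskxgrj".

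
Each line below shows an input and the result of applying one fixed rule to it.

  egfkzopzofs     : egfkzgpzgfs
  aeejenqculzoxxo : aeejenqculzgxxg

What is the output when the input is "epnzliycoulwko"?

Looking at the pairs, the operation is to replace every "o" with "g".
For "epnzliycoulwko" the result is "epnzliycgulwkg".

epnzliycgulwkg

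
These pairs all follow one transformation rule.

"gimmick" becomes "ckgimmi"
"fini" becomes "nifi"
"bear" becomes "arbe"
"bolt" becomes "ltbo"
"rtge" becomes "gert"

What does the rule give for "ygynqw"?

Looking at the pairs, the operation is to move the last 2 characters to the front (rotate right by 2).
On "ygynqw" that produces "qwygyn".

qwygyn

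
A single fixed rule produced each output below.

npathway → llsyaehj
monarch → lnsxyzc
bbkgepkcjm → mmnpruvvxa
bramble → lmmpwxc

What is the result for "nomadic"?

What's happening: sort the characters into alphabetical order, then shift every letter 11 places forward in the alphabet (wrapping around).
Starting from "nomadic": after the first operation, "acdimno"; after the second, "lnotxyz".

lnotxyz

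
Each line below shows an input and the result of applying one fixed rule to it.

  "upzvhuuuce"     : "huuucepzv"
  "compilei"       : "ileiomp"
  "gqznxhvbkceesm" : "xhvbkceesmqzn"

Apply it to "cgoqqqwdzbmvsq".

Looking at the pairs, the operation is to delete the first character, then move the first 3 characters to the end (rotate left by 3).
For "cgoqqqwdzbmvsq", step one produces "goqqqwdzbmvsq"; step two turns that into "qqwdzbmvsqgoq".

qqwdzbmvsqgoq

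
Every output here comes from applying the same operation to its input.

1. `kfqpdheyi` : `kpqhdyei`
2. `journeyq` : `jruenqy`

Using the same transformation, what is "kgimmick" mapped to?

kmiimkc

The transformation: swap each adjacent pair of characters (1↔2, 3↔4, ...), then delete the first character.
Applying that to "kgimmick" gives "kmiimkc".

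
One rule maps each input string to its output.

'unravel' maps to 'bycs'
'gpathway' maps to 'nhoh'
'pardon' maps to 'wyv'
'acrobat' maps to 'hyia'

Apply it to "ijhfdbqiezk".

pokxlr

What's happening: shift every letter 7 places forward in the alphabet (wrapping around), then keep every other character starting from the first (positions 1st, 3rd, 5th, ...).
Working it through for "ijhfdbqiezk": intermediate "pqomkixplgr", final "pokxlr".
(Check on "acrobat": → "hjyviha" → "hyia" ✓)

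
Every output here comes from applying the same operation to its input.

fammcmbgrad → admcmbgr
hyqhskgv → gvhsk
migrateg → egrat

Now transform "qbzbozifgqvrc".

rcbozifgqv

Each output is the input with this applied: delete the first 3 characters, then move the last 2 characters to the front (rotate right by 2).
Starting from "qbzbozifgqvrc": after the first operation, "bozifgqvrc"; after the second, "rcbozifgqv".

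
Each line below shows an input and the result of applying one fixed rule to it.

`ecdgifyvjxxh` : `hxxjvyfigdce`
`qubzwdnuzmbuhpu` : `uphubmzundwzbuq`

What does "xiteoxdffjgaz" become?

zagjffdxoetix

Each output is the input with this applied: reverse the string.
Doing the same to "xiteoxdffjgaz": "zagjffdxoetix".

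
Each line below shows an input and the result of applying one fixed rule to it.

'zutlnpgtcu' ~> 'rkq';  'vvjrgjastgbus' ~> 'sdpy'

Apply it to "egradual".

dai

The transformation: shift every letter 3 places backward in the alphabet (wrapping around), then keep one character in every 3, starting at position 2 (positions 2nd, 5th, 8th, ...).
On "egradual": the first step gives "bdoxarxi", and the second then gives "dai".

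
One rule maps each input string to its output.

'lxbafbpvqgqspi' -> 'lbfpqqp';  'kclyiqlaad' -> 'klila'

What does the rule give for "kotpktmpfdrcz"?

The rule is to keep every other character starting from the first (positions 1st, 3rd, 5th, ...).
On "kotpktmpfdrcz" that produces "ktkmfrz".

ktkmfrz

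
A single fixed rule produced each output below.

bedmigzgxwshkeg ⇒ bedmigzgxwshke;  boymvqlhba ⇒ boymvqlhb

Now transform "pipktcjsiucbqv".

Each output is the input with this applied: delete the last character.
For "pipktcjsiucbqv" the result is "pipktcjsiucbq".

pipktcjsiucbq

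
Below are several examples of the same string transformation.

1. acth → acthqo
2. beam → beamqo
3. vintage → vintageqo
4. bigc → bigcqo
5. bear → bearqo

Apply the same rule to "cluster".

clusterqo

The transformation: append "qo".
So "cluster" becomes "clusterqo".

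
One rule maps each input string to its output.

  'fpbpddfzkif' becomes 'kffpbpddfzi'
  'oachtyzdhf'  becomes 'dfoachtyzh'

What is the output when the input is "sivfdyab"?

ybsivfda

What's happening: move the last 2 characters to the front (rotate right by 2), then swap the first and last characters.
On "sivfdyab": the first step gives "absivfdy", and the second then gives "ybsivfda".
(Check on "fpbpddfzkif": → "iffpbpddfzk" → "kffpbpddfzi" ✓)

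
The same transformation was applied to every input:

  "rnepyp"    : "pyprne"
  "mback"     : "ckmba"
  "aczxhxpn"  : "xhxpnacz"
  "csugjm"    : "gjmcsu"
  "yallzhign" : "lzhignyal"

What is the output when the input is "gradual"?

dualgra

Each output is the input with this applied: move the first 3 characters to the end (rotate left by 3).
"gradual" → "dualgra".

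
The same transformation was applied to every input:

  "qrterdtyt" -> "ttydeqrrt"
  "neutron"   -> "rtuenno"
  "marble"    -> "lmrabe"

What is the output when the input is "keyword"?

rwydeko

What's happening: sort the characters into alphabetical order, then move the last 3 characters to the front (rotate right by 3).
Working it through for "keyword": intermediate "dekorwy", final "rwydeko".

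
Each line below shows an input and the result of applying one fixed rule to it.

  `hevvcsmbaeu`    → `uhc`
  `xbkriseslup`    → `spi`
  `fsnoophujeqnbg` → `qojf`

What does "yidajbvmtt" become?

tjb

Looking at the pairs, the operation is to sort the characters into reverse alphabetical order, then keep one character in every 3, starting at position 3 (positions 3rd, 6th, 9th, ...).
For "yidajbvmtt", step one produces "yvttmjidba"; step two turns that into "tjb".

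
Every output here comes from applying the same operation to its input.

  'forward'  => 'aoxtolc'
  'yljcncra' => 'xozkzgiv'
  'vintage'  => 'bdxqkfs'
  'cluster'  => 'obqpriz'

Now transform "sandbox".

ulyakxp

The transformation: shift every letter 3 places backward in the alphabet (wrapping around), then reverse the string.
"sandbox" → "ulyakxp".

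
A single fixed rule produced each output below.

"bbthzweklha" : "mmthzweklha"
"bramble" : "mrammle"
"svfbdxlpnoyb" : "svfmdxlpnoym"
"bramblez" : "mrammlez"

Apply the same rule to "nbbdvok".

nmmdvok

In each case the input is transformed by: replace every "b" with "m".
Doing the same to "nbbdvok": "nmmdvok".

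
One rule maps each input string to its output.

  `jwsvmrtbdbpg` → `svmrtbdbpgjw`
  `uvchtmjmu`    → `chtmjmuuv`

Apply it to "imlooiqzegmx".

looiqzegmxim

In each case the input is transformed by: move the first 2 characters to the end (rotate left by 2).
"imlooiqzegmx" → "looiqzegmxim".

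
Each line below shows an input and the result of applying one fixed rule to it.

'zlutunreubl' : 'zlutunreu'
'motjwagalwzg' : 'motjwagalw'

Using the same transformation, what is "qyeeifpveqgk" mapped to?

The pattern: delete the last 2 characters.
"qyeeifpveqgk" → "qyeeifpveq".

qyeeifpveq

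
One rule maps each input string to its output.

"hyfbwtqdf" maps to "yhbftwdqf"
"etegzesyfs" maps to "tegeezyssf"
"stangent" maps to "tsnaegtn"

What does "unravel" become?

Rule — swap each adjacent pair of characters (1↔2, 3↔4, ...).
For "unravel" the result is "nuarevl".

nuarevl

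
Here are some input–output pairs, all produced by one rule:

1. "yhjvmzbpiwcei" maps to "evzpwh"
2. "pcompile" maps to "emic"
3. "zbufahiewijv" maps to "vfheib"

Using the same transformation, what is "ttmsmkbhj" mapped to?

The transformation: keep every other character starting from the second (positions 2nd, 4th, 6th, ...), then swap the first and last characters.
"ttmsmkbhj" → "hskt".

hskt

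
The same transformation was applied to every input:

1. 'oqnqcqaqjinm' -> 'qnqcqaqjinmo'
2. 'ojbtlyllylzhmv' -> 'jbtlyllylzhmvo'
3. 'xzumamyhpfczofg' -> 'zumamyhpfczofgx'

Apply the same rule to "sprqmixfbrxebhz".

prqmixfbrxebhzs

Each output is the input with this applied: move the first character to the end.
On "sprqmixfbrxebhz" that produces "prqmixfbrxebhzs".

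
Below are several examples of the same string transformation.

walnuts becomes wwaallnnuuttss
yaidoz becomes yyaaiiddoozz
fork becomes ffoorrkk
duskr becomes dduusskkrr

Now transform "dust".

Rule — double every character.
So "dust" becomes "dduusstt".

dduusstt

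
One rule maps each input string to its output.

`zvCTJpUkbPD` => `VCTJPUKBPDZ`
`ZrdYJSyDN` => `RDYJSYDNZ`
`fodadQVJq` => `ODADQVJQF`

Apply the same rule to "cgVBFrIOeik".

GVBFRIOEIKC

The pattern: move the first character to the end, then convert every letter to uppercase.
For "cgVBFrIOeik", step one produces "gVBFrIOeikc"; step two turns that into "GVBFRIOEIKC".
(Check on "zvCTJpUkbPD": → "vCTJpUkbPDz" → "VCTJPUKBPDZ" ✓)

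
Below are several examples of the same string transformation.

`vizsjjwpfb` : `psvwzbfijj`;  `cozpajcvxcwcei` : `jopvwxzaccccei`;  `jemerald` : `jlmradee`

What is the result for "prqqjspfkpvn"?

The pattern: sort the characters into alphabetical order, then swap the front and back halves of the string.
For "prqqjspfkpvn", step one produces "fjknpppqqrsv"; step two turns that into "pqqrsvfjknpp".

pqqrsvfjknpp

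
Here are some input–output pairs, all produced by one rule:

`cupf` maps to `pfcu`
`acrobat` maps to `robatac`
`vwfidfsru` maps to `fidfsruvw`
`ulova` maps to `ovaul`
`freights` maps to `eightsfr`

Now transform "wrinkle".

inklewr

Rule — move the first 2 characters to the end (rotate left by 2).
Doing the same to "wrinkle": "inklewr".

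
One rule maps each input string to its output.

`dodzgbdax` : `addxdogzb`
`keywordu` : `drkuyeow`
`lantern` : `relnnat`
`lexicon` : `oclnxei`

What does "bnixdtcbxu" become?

xbbuindxct

Each output is the input with this applied: move the last 3 characters to the front (rotate right by 3), then swap each adjacent pair of characters (1↔2, 3↔4, ...).
Working it through for "bnixdtcbxu": intermediate "bxubnixdtc", final "xbbuindxct".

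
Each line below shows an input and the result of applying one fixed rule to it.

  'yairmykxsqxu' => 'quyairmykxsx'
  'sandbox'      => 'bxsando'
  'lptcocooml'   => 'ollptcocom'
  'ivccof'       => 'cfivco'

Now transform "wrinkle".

The rule is to move the last 2 characters to the front (rotate right by 2), then swap the first and last characters.
Working it through for "wrinkle": intermediate "lewrink", final "kewrinl".

kewrinl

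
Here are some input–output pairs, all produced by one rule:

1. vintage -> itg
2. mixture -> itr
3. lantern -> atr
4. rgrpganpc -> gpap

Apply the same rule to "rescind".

ecn

Rule — keep every other character starting from the second (positions 2nd, 4th, 6th, ...).
On "rescind" that produces "ecn".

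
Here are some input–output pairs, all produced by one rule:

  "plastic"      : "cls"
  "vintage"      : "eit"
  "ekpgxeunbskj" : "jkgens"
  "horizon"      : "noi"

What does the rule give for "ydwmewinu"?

Rule — move the last 2 characters to the front (rotate right by 2), then keep every other character starting from the second (positions 2nd, 4th, 6th, ...).
On "ydwmewinu": the first step gives "nuydwmewi", and the second then gives "udmw".

udmw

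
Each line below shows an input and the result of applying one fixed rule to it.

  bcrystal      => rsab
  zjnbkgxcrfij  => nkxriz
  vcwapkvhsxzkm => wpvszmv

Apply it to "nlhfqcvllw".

hqvln

The transformation: keep every other character starting from the first (positions 1st, 3rd, 5th, ...), then move the first character to the end.
For "nlhfqcvllw" the result is "hqvln".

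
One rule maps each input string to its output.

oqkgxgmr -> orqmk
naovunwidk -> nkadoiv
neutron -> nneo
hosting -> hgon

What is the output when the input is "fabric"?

Looking at the pairs, the operation is to take characters alternately from the front and the back (1st, last, 2nd, 2nd-last, ...), then delete the last 3 characters.
On "fabric": the first step gives "fcaibr", and the second then gives "fca".

fca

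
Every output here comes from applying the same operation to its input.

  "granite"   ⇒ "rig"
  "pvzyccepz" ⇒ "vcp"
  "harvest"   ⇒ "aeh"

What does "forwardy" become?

The transformation: move the first character to the end, then keep one character in every 3, starting at position 1 (positions 1st, 4th, 7th, ...).
Applying both steps to "forwardy": "orwardyf", then "oay".
(Check on "harvest": → "arvesth" → "aeh" ✓)

oay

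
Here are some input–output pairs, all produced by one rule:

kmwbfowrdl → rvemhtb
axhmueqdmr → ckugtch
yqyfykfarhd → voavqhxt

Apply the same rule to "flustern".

ijuhd

In each case the input is transformed by: delete the first 3 characters, then shift every letter 10 places backward in the alphabet (wrapping around).
Starting from "flustern": after the first operation, "stern"; after the second, "ijuhd".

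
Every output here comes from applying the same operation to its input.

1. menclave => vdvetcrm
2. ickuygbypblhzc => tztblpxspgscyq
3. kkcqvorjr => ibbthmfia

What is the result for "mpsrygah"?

ydgjipxr

Rule — move the last character to the front, then shift every letter 9 places backward in the alphabet (wrapping around).
Applying both steps to "mpsrygah": "hmpsryga", then "ydgjipxr".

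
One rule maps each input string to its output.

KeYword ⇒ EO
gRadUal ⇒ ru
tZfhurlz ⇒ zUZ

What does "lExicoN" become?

The rule is to flip the case of every letter, then keep one character in every 3, starting at position 2 (positions 2nd, 5th, 8th, ...).
"lExicoN" → "LeXICOn" → "eC".

eC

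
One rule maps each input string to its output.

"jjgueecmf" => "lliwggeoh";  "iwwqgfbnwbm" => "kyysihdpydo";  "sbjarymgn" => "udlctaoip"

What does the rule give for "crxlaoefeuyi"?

etzncqghgwak

The rule is to shift every letter 2 places forward in the alphabet (wrapping around).
So "crxlaoefeuyi" becomes "etzncqghgwak".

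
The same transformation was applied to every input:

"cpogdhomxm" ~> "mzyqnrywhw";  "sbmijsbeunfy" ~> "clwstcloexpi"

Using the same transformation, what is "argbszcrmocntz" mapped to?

Rule — shift every letter 10 places forward in the alphabet (wrapping around).
For "argbszcrmocntz" the result is "kbqlcjmbwymxdj".

kbqlcjmbwymxdj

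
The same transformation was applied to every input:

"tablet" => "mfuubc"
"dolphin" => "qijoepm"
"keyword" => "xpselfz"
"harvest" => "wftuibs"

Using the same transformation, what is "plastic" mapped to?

The transformation: shift every letter 1 place forward in the alphabet (wrapping around), then move the first 3 characters to the end (rotate left by 3).
On "plastic": the first step gives "qmbtujd", and the second then gives "tujdqmb".

tujdqmb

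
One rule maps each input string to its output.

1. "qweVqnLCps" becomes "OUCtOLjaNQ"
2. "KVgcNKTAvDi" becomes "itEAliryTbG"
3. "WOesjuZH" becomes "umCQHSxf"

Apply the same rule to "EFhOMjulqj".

cdFmkHSJOH

The transformation: shift every letter 2 places backward in the alphabet (wrapping around), then flip the case of every letter.
Starting from "EFhOMjulqj": after the first operation, "CDfMKhsjoh"; after the second, "cdFmkHSJOH".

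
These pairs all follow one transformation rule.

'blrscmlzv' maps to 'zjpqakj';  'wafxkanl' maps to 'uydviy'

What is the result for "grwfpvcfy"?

epudnta

The pattern: shift every letter 2 places backward in the alphabet (wrapping around), then delete the last 2 characters.
Applying that to "grwfpvcfy" gives "epudnta".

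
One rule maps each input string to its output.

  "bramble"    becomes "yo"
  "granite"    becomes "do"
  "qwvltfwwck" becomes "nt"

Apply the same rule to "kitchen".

The rule is to shift every letter 3 places backward in the alphabet (wrapping around), then keep only the first 2 characters.
For "kitchen", step one produces "hfqzebk"; step two turns that into "hf".

hf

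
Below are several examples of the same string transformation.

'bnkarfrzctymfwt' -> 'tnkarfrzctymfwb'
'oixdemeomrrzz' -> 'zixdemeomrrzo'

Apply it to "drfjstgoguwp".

prfjstgoguwd

The pattern: swap the first and last characters.
Doing the same to "drfjstgoguwp": "prfjstgoguwd".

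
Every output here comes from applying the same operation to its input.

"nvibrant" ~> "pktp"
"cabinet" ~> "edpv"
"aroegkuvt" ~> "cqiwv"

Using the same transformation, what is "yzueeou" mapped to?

awgw

Rule — shift every letter 2 places forward in the alphabet (wrapping around), then keep every other character starting from the first (positions 1st, 3rd, 5th, ...).
Starting from "yzueeou": after the first operation, "abwggqw"; after the second, "awgw".
(Check on "cabinet": → "ecdkpgv" → "edpv" ✓)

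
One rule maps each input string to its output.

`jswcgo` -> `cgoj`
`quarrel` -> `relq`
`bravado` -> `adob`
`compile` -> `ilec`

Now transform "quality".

ityq

The pattern: move the last 3 characters to the front (rotate right by 3), then keep only the first 4 characters.
Starting from "quality": after the first operation, "ityqual"; after the second, "ityq".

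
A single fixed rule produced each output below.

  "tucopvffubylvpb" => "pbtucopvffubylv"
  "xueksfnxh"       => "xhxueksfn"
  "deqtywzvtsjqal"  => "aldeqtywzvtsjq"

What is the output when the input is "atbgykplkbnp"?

npatbgykplkb

Each output is the input with this applied: move the last 2 characters to the front (rotate right by 2).
Doing the same to "atbgykplkbnp": "npatbgykplkb".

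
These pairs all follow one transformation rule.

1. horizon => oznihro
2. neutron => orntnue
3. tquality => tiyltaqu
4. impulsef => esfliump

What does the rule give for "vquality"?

The rule is to move the last 2 characters to the front (rotate right by 2), then take characters alternately from the front and the back (1st, last, 2nd, 2nd-last, ...).
Starting from "vquality": after the first operation, "tyvquali"; after the second, "tiylvaqu".

tiylvaqu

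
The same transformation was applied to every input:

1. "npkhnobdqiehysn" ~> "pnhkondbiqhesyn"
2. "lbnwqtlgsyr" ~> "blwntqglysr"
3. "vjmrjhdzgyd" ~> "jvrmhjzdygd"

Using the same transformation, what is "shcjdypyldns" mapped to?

Each output is the input with this applied: swap each adjacent pair of characters (1↔2, 3↔4, ...).
On "shcjdypyldns" that produces "hsjcydypdlsn".

hsjcydypdlsn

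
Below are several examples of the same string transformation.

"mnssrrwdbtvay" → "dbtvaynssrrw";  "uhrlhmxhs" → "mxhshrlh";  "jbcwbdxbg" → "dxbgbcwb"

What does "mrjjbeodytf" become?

In each case the input is transformed by: delete the first character, then swap the front and back halves of the string.
Applying both steps to "mrjjbeodytf": "rjjbeodytf", then "odytfrjjbe".

odytfrjjbe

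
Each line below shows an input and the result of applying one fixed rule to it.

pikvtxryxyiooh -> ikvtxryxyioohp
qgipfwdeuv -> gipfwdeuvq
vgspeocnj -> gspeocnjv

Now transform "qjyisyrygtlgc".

The rule is to move the first character to the end.
Applying that to "qjyisyrygtlgc" gives "jyisyrygtlgcq".

jyisyrygtlgcq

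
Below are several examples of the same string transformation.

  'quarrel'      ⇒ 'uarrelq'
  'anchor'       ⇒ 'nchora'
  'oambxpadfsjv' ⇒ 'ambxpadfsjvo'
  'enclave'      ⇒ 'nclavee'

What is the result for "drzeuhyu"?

Each output is the input with this applied: move the first character to the end.
Doing the same to "drzeuhyu": "rzeuhyud".

rzeuhyud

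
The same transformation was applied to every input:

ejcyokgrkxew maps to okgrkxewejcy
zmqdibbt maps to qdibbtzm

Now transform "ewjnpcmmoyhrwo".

Looking at the pairs, the operation is to move the last 2 characters to the front (rotate right by 2), then swap the front and back halves of the string.
"ewjnpcmmoyhrwo" → "cmmoyhrwoewjnp".

cmmoyhrwoewjnp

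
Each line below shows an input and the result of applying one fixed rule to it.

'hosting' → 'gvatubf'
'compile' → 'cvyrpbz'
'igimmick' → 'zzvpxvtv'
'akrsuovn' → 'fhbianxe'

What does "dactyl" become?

glyqnp

The pattern: shift every letter 13 places forward in the alphabet (wrapping around) — i.e. ROT13, then move the first 3 characters to the end (rotate left by 3).
Starting from "dactyl": after the first operation, "qnpgly"; after the second, "glyqnp".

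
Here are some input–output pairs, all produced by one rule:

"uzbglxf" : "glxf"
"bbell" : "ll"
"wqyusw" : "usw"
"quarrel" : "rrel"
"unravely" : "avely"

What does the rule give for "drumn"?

Rule — delete the first 3 characters.
For "drumn" the result is "mn".

mn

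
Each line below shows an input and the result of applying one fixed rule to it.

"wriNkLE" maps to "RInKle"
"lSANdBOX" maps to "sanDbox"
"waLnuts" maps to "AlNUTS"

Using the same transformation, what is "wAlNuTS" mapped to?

aLnUts

The transformation: flip the case of every letter, then delete the first character.
"wAlNuTS" → "WaLnUts" → "aLnUts".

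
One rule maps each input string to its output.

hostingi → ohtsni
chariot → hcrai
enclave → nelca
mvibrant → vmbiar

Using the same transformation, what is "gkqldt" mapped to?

The rule is to delete the last 2 characters, then swap each adjacent pair of characters (1↔2, 3↔4, ...).
Applying both steps to "gkqldt": "gkql", then "kglq".

kglq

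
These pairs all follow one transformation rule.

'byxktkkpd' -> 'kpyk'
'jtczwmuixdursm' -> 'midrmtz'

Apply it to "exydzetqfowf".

The pattern: keep every other character starting from the second (positions 2nd, 4th, 6th, ...), then move the first 2 characters to the end (rotate left by 2).
On "exydzetqfowf" that produces "eqofxd".

eqofxd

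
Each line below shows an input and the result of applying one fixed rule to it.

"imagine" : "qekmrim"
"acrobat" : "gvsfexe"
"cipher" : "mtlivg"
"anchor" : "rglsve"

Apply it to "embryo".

qfvcsi

Each output is the input with this applied: shift every letter 4 places forward in the alphabet (wrapping around), then move the first character to the end.
Starting from "embryo": after the first operation, "iqfvcs"; after the second, "qfvcsi".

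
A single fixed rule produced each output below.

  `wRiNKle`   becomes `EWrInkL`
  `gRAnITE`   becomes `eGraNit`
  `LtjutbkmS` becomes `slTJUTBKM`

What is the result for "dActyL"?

The rule is to flip the case of every letter, then move the last character to the front.
"dActyL" → "DaCTYl" → "lDaCTY".
(Check on "gRAnITE": → "GraNite" → "eGraNit" ✓)

lDaCTY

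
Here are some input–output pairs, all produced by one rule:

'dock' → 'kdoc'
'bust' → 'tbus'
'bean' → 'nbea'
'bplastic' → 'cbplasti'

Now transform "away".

yawa

The rule is to move the last character to the front.
For "away" the result is "yawa".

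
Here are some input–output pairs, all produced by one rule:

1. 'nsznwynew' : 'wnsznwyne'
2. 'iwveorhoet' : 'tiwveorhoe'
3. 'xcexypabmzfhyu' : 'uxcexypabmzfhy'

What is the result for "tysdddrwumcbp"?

Looking at the pairs, the operation is to move the last character to the front.
"tysdddrwumcbp" → "ptysdddrwumcb".

ptysdddrwumcb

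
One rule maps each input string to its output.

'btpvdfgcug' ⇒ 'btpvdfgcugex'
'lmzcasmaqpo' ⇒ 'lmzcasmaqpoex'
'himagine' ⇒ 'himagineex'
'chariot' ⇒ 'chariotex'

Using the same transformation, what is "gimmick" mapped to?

gimmickex

What's happening: append "ex".
So "gimmick" becomes "gimmickex".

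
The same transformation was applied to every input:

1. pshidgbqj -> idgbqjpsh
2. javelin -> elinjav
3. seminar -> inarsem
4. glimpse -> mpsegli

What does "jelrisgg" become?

The pattern: move the first 3 characters to the end (rotate left by 3).
So "jelrisgg" becomes "risggjel".

risggjel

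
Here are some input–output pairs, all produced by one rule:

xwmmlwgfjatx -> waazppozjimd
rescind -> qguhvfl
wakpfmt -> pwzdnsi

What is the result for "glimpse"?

What's happening: move the last 2 characters to the front (rotate right by 2), then shift every letter 3 places forward in the alphabet (wrapping around).
Applying that to "glimpse" gives "vhjolps".
(Check on "rescind": → "ndresci" → "qguhvfl" ✓)

vhjolps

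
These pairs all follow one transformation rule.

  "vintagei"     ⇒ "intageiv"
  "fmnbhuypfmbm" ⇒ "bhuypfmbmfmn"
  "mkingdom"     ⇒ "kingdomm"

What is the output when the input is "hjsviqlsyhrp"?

viqlsyhrphjs

Looking at the pairs, the operation is to swap the front and back halves of the string, then move the last 3 characters to the front (rotate right by 3).
Working it through for "hjsviqlsyhrp": intermediate "lsyhrphjsviq", final "viqlsyhrphjs".
(Check on "vintagei": → "ageivint" → "intageiv" ✓)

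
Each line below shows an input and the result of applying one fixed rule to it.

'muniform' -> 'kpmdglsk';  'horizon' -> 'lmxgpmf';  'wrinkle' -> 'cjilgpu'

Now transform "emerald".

bjypckc

In each case the input is transformed by: shift every letter 2 places backward in the alphabet (wrapping around), then reverse the string.
So "emerald" becomes "bjypckc".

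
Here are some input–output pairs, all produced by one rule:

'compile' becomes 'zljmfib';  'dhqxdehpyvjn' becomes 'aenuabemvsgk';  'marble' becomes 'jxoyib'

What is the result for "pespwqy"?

mbpmtnv

The pattern: shift every letter 3 places backward in the alphabet (wrapping around).
On "pespwqy" that produces "mbpmtnv".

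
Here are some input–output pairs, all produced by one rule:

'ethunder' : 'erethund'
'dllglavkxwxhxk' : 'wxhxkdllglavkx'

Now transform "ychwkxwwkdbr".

kdbrychwkxww

The transformation: move the first 2 characters to the end (rotate left by 2), then swap the front and back halves of the string.
So "ychwkxwwkdbr" becomes "kdbrychwkxww".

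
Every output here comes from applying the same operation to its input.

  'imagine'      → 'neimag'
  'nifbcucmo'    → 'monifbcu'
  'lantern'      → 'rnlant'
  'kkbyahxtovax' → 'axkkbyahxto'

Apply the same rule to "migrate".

The rule is to move the last 3 characters to the front (rotate right by 3), then delete the first character.
"migrate" → "atemigr" → "temigr".

temigr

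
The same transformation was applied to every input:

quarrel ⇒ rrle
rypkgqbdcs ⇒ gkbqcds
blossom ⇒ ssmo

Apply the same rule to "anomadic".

What's happening: delete the first 3 characters, then swap each adjacent pair of characters (1↔2, 3↔4, ...).
Applying both steps to "anomadic": "madic", then "amidc".

amidc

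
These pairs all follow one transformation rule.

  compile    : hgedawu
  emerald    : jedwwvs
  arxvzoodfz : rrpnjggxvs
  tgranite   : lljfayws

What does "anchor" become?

Each output is the input with this applied: sort the characters into reverse alphabetical order, then shift every letter 8 places backward in the alphabet (wrapping around).
Starting from "anchor": after the first operation, "ronhca"; after the second, "jgfzus".

jgfzus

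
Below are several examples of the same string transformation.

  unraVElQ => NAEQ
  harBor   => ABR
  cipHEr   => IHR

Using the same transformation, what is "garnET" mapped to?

ANT

Rule — keep every other character starting from the second (positions 2nd, 4th, 6th, ...), then convert every letter to uppercase.
Working it through for "garnET": intermediate "anT", final "ANT".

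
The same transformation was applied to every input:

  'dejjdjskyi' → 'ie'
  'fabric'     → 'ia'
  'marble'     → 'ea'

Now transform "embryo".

oe

In each case the input is transformed by: swap the front and back halves of the string, then keep only the vowels.
For "embryo" the result is "oe".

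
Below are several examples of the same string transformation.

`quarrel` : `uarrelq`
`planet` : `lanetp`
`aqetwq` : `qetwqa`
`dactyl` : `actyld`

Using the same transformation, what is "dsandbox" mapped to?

sandboxd

The rule is to move the first character to the end.
For "dsandbox" the result is "sandboxd".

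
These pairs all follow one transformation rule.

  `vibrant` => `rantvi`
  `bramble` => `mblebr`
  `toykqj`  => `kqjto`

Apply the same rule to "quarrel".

rrelqu

Looking at the pairs, the operation is to move the first 3 characters to the end (rotate left by 3), then delete the last character.
Working it through for "quarrel": intermediate "rrelqua", final "rrelqu".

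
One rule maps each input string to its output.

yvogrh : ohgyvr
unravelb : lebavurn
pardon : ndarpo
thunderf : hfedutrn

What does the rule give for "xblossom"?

omlbxsso

Each output is the input with this applied: sort the characters into reverse alphabetical order, then swap the front and back halves of the string.
Applying both steps to "xblossom": "xssoomlb", then "omlbxsso".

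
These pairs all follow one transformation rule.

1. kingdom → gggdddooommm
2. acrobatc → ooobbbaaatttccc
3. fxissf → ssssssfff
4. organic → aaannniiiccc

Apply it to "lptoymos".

oooyyymmmooosss

Rule — delete the first 3 characters, then repeat every character 3 times.
Applying both steps to "lptoymos": "oymos", then "oooyyymmmooosss".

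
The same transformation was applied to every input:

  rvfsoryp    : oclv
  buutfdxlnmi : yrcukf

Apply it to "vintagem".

skxb

Rule — shift every letter 3 places backward in the alphabet (wrapping around), then keep every other character starting from the first (positions 1st, 3rd, 5th, ...).
Applying that to "vintagem" gives "skxb".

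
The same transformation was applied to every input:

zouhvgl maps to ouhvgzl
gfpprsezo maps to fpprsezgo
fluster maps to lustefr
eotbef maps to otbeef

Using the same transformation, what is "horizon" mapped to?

orizohn

What's happening: swap the first and last characters, then move the first character to the end.
"horizon" → "norizoh" → "orizohn".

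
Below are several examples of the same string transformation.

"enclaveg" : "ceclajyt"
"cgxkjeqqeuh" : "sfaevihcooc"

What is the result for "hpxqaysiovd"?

What's happening: shift every letter 2 places backward in the alphabet (wrapping around), then move the last 2 characters to the front (rotate right by 2).
Applying both steps to "hpxqaysiovd": "fnvoywqgmtb", then "tbfnvoywqgm".

tbfnvoywqgm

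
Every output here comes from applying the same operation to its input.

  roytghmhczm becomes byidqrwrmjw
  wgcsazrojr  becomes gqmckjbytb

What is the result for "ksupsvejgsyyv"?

Rule — shift every letter 10 places forward in the alphabet (wrapping around).
So "ksupsvejgsyyv" becomes "ucezcfotqciif".

ucezcfotqciif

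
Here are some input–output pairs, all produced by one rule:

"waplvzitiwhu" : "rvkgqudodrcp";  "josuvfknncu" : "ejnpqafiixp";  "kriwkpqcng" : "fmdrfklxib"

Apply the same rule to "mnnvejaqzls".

In each case the input is transformed by: shift every letter 5 places backward in the alphabet (wrapping around).
Applying that to "mnnvejaqzls" gives "hiiqzevlugn".

hiiqzevlugn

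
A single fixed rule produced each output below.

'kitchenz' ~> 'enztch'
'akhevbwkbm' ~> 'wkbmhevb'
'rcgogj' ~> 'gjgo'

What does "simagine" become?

Each output is the input with this applied: delete the first 2 characters, then swap the front and back halves of the string.
On "simagine": the first step gives "magine", and the second then gives "inemag".

inemag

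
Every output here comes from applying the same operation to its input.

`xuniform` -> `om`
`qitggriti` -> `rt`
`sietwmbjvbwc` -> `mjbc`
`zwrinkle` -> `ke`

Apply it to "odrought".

Each output is the input with this applied: keep every other character starting from the second (positions 2nd, 4th, 6th, ...), then delete the first 2 characters.
For "odrought", step one produces "dogt"; step two turns that into "gt".

gt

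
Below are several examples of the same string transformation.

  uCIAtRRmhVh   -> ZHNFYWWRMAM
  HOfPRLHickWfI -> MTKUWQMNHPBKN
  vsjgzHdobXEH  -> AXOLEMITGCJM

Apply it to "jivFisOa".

Looking at the pairs, the operation is to shift every letter 5 places forward in the alphabet (wrapping around), then convert every letter to uppercase.
"jivFisOa" → "ONAKNXTF".

ONAKNXTF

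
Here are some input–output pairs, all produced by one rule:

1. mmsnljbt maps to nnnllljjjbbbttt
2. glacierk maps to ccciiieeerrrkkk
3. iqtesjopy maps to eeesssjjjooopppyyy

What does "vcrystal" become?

yyyssstttaaalll

What's happening: delete the first 3 characters, then repeat every character 3 times.
"vcrystal" → "ystal" → "yyyssstttaaalll".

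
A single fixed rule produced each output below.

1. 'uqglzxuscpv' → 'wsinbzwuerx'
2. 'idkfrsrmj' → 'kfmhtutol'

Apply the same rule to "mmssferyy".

oouuhgtaa

Rule — shift every letter 2 places forward in the alphabet (wrapping around).
On "mmssferyy" that produces "oouuhgtaa".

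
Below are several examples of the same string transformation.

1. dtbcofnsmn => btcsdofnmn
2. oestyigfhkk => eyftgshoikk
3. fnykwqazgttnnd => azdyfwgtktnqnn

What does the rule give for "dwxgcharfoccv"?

axcwcvcrdofhg

Looking at the pairs, the operation is to sort the characters into alphabetical order, then take characters alternately from the front and the back (1st, last, 2nd, 2nd-last, ...).
Applying both steps to "dwxgcharfoccv": "acccdfghorvwx", then "axcwcvcrdofhg".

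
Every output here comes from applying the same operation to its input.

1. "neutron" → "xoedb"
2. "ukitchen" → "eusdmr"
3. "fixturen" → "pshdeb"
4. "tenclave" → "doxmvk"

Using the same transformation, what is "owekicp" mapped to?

ygous

Rule — shift every letter 10 places forward in the alphabet (wrapping around), then delete the last 2 characters.
Applying that to "owekicp" gives "ygous".
(Check on "tenclave": → "doxmvkfo" → "doxmvk" ✓)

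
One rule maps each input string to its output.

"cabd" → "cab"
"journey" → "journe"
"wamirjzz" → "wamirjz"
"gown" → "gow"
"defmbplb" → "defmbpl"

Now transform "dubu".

The transformation: delete the last character.
For "dubu" the result is "dub".

dub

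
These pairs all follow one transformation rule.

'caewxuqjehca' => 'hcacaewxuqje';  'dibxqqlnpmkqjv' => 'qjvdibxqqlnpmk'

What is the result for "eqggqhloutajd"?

ajdeqggqhlout

What's happening: move the last 3 characters to the front (rotate right by 3).
On "eqggqhloutajd" that produces "ajdeqggqhlout".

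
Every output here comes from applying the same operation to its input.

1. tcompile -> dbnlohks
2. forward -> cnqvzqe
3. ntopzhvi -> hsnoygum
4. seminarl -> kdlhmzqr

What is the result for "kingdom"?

lhmfcnj

The transformation: shift every letter 1 place backward in the alphabet (wrapping around), then swap the first and last characters.
Applying both steps to "kingdom": "jhmfcnl", then "lhmfcnj".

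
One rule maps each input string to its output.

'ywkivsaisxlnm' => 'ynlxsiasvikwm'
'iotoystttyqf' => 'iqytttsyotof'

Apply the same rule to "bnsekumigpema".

bmepgimukesna

What's happening: reverse the string, then swap the first and last characters.
Doing the same to "bnsekumigpema": "bmepgimukesna".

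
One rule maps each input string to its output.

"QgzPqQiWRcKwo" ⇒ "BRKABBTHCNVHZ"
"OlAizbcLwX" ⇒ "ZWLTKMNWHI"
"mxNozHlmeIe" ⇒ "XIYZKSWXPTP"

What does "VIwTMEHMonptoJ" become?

GTHEXPSXZYAEZU

The rule is to shift every letter 11 places forward in the alphabet (wrapping around), then convert every letter to uppercase.
Applying that to "VIwTMEHMonptoJ" gives "GTHEXPSXZYAEZU".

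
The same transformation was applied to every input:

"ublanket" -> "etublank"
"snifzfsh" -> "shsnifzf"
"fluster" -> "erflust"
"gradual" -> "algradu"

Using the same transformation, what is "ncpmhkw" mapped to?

kwncpmh

Rule — move the last 2 characters to the front (rotate right by 2).
So "ncpmhkw" becomes "kwncpmh".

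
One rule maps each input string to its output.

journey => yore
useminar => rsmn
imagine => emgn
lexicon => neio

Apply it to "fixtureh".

hitr

Rule — move the last character to the front, then keep every other character starting from the first (positions 1st, 3rd, 5th, ...).
On "fixtureh" that produces "hitr".
(Check on "lexicon": → "nlexico" → "neio" ✓)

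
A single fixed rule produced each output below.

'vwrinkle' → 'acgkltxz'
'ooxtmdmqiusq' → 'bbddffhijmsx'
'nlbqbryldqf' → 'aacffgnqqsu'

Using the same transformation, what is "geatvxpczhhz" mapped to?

Rule — shift every letter 11 places backward in the alphabet (wrapping around), then sort the characters into alphabetical order.
So "geatvxpczhhz" becomes "eikmooprtvww".

eikmooprtvww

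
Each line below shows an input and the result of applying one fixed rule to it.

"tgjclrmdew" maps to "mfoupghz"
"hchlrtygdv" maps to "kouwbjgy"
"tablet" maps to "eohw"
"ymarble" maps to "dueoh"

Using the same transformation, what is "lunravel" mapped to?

qudyho

Each output is the input with this applied: shift every letter 3 places forward in the alphabet (wrapping around), then delete the first 2 characters.
Working it through for "lunravel": intermediate "oxqudyho", final "qudyho".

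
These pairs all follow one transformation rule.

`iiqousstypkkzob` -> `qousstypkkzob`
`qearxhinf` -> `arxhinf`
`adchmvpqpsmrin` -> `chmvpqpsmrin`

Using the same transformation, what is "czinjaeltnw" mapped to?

In each case the input is transformed by: delete the first 2 characters.
On "czinjaeltnw" that produces "injaeltnw".

injaeltnw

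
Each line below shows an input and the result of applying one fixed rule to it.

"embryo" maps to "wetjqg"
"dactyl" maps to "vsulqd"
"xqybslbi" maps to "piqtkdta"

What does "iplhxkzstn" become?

Looking at the pairs, the operation is to shift every letter 8 places backward in the alphabet (wrapping around).
For "iplhxkzstn" the result is "ahdzpcrklf".

ahdzpcrklf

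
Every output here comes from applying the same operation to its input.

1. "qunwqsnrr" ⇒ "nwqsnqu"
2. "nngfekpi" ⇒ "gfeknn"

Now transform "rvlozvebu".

Each output is the input with this applied: delete the last 2 characters, then move the first 2 characters to the end (rotate left by 2).
"rvlozvebu" → "rvlozve" → "lozverv".

lozverv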